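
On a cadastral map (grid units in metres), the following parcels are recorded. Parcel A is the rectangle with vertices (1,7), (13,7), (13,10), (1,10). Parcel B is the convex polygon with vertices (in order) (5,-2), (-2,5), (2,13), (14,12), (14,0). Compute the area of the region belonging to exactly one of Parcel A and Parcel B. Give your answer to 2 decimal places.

148.50

|Parcel A| = 36, |Parcel B| = 184.5, |Parcel A∩Parcel B| = 36.
|Parcel A △ Parcel B| = |Parcel A| + |Parcel B| − 2·|Parcel A∩Parcel B| = 36 + 184.5 − 72 = 148.50.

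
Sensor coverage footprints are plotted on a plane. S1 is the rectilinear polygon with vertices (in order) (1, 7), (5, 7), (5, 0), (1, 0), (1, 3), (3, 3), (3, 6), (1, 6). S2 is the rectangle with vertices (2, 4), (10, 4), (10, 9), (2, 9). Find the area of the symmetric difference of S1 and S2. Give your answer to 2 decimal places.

48.00

|S1| = 22, |S2| = 40, |S1∩S2| = 7.
|S1 △ S2| = |S1| + |S2| − 2·|S1∩S2| = 22 + 40 − 14 = 48.00.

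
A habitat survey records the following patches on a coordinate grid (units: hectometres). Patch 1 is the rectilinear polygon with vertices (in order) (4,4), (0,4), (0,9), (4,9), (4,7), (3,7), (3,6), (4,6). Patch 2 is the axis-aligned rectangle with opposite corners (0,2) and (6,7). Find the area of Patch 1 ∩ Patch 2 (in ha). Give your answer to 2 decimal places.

11.00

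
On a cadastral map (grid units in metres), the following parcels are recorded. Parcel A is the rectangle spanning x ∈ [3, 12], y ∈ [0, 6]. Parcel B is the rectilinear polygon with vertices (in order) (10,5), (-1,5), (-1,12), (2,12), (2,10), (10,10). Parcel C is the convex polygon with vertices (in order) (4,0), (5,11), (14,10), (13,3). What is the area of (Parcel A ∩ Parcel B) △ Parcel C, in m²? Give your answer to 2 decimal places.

76.00

|Parcel A ∩ Parcel B| = 7.
|(Parcel A ∩ Parcel B) ∩ Parcel C| = 5.5.
|(Parcel A ∩ Parcel B) △ Parcel C| = 7 + 80 − 11 = 76.00.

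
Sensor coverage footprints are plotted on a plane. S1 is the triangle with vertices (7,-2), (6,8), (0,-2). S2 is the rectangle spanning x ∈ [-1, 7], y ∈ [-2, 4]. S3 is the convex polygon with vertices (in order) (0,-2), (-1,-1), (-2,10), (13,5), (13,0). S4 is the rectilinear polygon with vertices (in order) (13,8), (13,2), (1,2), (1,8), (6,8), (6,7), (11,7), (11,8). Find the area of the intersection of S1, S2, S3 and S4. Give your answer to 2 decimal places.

7.00

The intersection is the polygon with vertices (6.4,4), (6.6,2), (2.4,2), (3.6,4).
By the shoelace formula its area is 7.00.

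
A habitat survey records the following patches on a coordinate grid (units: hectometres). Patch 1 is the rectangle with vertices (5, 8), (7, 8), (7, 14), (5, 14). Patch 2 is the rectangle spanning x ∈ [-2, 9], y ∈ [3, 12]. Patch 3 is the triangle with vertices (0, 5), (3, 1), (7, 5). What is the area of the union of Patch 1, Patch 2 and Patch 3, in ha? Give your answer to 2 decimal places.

By inclusion–exclusion:
Individual areas: |Patch 1| = 12, |Patch 2| = 99, |Patch 3| = 14.
|Patch 1∩Patch 2|: x∈[5,7], y∈[8,12] → 2·4 = 8.
|Patch 1∩Patch 3| = 0.
|Patch 2∩Patch 3| = 10.5.
|Patch 1∩Patch 2∩Patch 3| = 0.
|Patch 1 ∪ Patch 2 ∪ Patch 3| = 125 − 18.5 + 0 = 106.50.

106.50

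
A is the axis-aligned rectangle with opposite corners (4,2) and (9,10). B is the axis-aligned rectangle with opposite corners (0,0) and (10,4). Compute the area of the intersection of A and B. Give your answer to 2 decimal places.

10.00

|A∩B|: x∈[4,9], y∈[2,4] → 5·2 = 10.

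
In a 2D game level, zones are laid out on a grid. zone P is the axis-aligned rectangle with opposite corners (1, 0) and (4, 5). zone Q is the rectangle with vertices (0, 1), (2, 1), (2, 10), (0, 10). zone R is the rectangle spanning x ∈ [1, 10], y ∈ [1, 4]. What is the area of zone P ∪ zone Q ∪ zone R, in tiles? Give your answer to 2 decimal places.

47.00

By inclusion–exclusion:
Individual areas: |zone P| = 15, |zone Q| = 18, |zone R| = 27.
|zone P∩zone Q|: x∈[1,2], y∈[1,5] → 1·4 = 4.
|zone P∩zone R|: x∈[1,4], y∈[1,4] → 3·3 = 9.
|zone Q∩zone R|: x∈[1,2], y∈[1,4] → 1·3 = 3.
|zone P∩zone Q∩zone R| = 3.
|zone P ∪ zone Q ∪ zone R| = 60 − 16 + 3 = 47.00.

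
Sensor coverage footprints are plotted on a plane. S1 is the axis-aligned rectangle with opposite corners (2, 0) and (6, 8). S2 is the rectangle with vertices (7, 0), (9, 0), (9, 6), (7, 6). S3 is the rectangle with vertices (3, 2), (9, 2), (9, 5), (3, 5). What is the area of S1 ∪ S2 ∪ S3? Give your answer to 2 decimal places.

47.00

By inclusion–exclusion:
Individual areas: |S1| = 32, |S2| = 12, |S3| = 18.
|S1∩S2| = 0 (no overlap).
|S1∩S3|: x∈[3,6], y∈[2,5] → 3·3 = 9.
|S2∩S3|: x∈[7,9], y∈[2,5] → 2·3 = 6.
|S1∩S2∩S3| = 0.
|S1 ∪ S2 ∪ S3| = 62 − 15 + 0 = 47.00.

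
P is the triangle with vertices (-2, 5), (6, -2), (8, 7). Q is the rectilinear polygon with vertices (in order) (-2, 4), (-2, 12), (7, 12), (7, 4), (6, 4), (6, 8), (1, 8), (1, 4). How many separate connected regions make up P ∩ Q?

P ∩ Q splits into 2 disjoint pieces (area 3.3286, area 2.7).

2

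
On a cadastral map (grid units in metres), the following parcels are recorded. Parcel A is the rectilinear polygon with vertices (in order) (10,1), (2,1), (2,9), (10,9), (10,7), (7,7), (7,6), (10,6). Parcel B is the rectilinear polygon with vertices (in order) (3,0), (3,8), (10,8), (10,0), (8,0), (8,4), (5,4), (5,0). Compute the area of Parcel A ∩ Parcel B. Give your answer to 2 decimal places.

37.00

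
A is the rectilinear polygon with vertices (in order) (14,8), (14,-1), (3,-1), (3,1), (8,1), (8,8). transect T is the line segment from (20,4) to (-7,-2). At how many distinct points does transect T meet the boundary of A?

4

The segment meets the boundary at (3,0.222), (6.5,1), (8,1.333), (14,2.667).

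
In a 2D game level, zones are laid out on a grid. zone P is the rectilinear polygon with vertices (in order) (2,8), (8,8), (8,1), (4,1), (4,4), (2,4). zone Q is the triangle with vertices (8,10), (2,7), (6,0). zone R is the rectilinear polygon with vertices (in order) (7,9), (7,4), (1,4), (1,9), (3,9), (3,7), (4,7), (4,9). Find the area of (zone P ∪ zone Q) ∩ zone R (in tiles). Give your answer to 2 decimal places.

|zone P ∪ zone Q| = 40.0571.
|(zone P ∪ zone Q) ∩ zone R| = 21.00.

21.00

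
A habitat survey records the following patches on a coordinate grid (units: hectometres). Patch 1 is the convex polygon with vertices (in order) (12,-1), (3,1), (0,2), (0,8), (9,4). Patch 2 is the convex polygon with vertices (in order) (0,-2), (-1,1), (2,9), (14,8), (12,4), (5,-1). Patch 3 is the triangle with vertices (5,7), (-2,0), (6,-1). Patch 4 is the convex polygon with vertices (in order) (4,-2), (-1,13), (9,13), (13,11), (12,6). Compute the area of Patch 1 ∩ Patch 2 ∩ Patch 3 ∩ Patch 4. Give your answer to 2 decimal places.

The intersection is the polygon with vertices (4.154,6.154), (5.162,5.706), (5.829,0.371), (3,1), (2,4).
By the shoelace formula its area is 14.50.

14.50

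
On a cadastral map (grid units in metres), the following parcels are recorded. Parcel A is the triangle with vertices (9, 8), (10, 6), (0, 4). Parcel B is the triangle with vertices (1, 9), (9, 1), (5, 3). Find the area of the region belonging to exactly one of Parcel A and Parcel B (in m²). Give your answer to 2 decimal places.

|Parcel A| = 11, |Parcel B| = 8, |Parcel A∩Parcel B| = 0.9763.
|Parcel A △ Parcel B| = |Parcel A| + |Parcel B| − 2·|Parcel A∩Parcel B| = 11 + 8 − 1.9526 = 17.05.

17.05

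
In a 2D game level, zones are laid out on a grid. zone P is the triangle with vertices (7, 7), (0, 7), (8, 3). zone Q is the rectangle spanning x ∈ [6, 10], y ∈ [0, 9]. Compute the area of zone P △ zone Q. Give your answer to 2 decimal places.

40.00

|zone P| = 14, |zone Q| = 36, |zone P∩zone Q| = 5.
|zone P △ zone Q| = |zone P| + |zone Q| − 2·|zone P∩zone Q| = 14 + 36 − 10 = 40.00.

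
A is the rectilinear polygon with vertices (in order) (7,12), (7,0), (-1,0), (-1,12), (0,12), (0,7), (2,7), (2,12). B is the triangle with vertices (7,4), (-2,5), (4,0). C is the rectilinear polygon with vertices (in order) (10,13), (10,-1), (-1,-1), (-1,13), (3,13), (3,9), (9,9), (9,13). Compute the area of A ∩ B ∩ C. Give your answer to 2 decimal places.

The intersection is the polygon with vertices (7,4), (4,0), (-1,4.167), (-1,4.889).
By the shoelace formula its area is 19.14.

19.14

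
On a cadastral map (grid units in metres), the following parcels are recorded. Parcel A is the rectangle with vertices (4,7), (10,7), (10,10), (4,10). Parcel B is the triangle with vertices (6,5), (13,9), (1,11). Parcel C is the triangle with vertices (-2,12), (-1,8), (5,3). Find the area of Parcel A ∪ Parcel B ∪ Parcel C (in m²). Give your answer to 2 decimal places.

41.39

By inclusion–exclusion:
Individual areas: |Parcel A| = 18, |Parcel B| = 31, |Parcel C| = 9.5.
|Parcel A∩Parcel B| = 17.1119.
|Parcel A∩Parcel C| = 0.
|Parcel B∩Parcel C| = 0.
|Parcel A∩Parcel B∩Parcel C| = 0.
|Parcel A ∪ Parcel B ∪ Parcel C| = 58.5 − 17.1119 + 0 = 41.39.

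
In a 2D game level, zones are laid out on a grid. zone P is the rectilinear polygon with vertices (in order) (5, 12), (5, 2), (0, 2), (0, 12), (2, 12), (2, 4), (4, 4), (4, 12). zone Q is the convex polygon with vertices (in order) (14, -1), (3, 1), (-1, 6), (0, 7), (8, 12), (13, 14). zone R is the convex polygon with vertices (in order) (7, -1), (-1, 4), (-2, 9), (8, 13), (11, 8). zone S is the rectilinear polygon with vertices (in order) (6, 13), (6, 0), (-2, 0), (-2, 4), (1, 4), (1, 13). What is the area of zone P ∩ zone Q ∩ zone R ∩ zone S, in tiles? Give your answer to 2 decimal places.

16.95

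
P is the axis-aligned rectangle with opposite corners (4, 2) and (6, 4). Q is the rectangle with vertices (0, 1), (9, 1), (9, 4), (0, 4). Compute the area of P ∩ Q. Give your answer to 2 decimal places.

|P∩Q|: x∈[4,6], y∈[2,4] → 2·2 = 4.

4.00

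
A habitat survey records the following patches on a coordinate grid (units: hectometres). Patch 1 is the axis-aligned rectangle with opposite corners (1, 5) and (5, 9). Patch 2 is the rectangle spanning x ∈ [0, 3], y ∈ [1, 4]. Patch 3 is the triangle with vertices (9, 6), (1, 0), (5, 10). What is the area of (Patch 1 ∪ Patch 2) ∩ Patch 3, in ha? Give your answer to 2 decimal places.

7.63

|Patch 1 ∪ Patch 2| = 25.
|(Patch 1 ∪ Patch 2) ∩ Patch 3| = 7.63.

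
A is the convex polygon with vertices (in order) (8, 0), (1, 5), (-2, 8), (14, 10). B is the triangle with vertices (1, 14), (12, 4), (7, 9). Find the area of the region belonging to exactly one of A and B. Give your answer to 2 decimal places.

|A| = 77, |B| = 2.5, |A∩B| = 1.2436.
|A △ B| = |A| + |B| − 2·|A∩B| = 77 + 2.5 − 2.4871 = 77.01.

77.01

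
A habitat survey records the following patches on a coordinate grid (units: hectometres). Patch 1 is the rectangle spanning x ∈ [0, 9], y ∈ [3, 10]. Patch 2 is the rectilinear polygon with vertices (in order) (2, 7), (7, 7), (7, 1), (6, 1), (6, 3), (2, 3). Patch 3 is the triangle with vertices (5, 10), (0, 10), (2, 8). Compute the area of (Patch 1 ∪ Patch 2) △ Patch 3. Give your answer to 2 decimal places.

|Patch 1 ∪ Patch 2| = 65.
|(Patch 1 ∪ Patch 2) ∩ Patch 3| = 5.
|(Patch 1 ∪ Patch 2) △ Patch 3| = 65 + 5 − 10 = 60.00.

60.00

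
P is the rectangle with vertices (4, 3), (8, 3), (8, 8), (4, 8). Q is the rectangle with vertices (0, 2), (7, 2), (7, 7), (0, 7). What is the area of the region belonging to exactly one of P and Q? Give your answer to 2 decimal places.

31.00

|P∩Q|: x∈[4,7], y∈[3,7] → 3·4 = 12.
|P △ Q| = |P| + |Q| − 2·|P∩Q| = 20 + 35 − 24 = 31.00.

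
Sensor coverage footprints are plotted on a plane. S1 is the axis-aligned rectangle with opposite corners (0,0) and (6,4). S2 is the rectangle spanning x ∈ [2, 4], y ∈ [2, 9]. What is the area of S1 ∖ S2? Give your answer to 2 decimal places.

20.00

|S1∩S2|: x∈[2,4], y∈[2,4] → 2·2 = 4.
|S1| = 24.
|S1 ∖ S2| = |S1| − |S1∩S2| = 24 − 4 = 20.00.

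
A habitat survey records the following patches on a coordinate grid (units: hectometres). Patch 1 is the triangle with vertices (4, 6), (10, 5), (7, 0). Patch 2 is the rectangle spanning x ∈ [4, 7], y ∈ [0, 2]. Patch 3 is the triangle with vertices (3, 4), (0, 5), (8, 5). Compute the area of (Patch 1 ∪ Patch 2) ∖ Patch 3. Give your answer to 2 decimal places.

20.39

|Patch 1 ∪ Patch 2| = 21.5.
|(Patch 1 ∪ Patch 2) ∩ Patch 3| = 1.1136.
|(Patch 1 ∪ Patch 2) ∖ Patch 3| = 21.5 − 1.1136 = 20.39.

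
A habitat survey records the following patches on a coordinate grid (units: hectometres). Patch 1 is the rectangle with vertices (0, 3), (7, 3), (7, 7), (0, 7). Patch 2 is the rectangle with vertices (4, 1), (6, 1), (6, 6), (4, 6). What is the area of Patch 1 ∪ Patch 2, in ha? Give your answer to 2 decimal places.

32.00

By inclusion–exclusion:
Individual areas: |Patch 1| = 28, |Patch 2| = 10.
|Patch 1∩Patch 2|: x∈[4,6], y∈[3,6] → 2·3 = 6.
|Patch 1 ∪ Patch 2| = 38 − 6 = 32.00.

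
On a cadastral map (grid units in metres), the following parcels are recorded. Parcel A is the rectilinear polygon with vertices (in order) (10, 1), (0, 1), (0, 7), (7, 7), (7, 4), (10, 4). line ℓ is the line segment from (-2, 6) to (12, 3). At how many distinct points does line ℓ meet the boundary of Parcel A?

The segment meets the boundary at (10,3.429), (7,4.071), (7.333,4), (0,5.571).

4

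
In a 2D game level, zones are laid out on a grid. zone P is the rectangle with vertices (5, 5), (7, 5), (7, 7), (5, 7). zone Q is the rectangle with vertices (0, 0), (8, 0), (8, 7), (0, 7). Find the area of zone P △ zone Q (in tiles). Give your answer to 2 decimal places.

|zone P∩zone Q|: x∈[5,7], y∈[5,7] → 2·2 = 4.
|zone P △ zone Q| = |zone P| + |zone Q| − 2·|zone P∩zone Q| = 4 + 56 − 8 = 52.00.

52.00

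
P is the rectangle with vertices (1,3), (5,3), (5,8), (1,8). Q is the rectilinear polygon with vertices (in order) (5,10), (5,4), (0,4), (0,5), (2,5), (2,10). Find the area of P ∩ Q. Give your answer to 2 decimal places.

13.00

The intersection is the polygon with vertices (5,4), (1,4), (1,5), (2,5), (2,8), (5,8).
By the shoelace formula its area is 13.00.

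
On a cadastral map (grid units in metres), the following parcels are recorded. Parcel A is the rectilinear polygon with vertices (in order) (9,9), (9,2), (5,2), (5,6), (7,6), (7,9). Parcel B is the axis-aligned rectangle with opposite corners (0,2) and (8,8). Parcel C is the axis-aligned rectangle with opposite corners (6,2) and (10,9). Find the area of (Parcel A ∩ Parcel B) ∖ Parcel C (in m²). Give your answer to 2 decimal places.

4.00

|Parcel A ∩ Parcel B| = 14.
|(Parcel A ∩ Parcel B) ∩ Parcel C| = 10.
|(Parcel A ∩ Parcel B) ∖ Parcel C| = 14 − 10 = 4.00.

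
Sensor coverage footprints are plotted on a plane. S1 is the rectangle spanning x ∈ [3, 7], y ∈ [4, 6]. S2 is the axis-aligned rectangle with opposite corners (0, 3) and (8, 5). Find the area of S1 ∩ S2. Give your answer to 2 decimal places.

4.00

|S1∩S2|: x∈[3,7], y∈[4,5] → 4·1 = 4.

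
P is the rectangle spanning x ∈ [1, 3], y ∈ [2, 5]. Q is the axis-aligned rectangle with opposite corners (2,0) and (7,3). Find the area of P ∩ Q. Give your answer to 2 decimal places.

|P∩Q|: x∈[2,3], y∈[2,3] → 1·1 = 1.

1.00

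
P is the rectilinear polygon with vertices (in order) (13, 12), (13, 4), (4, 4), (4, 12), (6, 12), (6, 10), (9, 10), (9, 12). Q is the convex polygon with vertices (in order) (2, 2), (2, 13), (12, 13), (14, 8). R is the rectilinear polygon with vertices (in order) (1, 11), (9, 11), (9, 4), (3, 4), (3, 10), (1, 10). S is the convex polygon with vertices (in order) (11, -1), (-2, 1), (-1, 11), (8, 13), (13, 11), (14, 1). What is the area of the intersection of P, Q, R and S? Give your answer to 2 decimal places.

29.75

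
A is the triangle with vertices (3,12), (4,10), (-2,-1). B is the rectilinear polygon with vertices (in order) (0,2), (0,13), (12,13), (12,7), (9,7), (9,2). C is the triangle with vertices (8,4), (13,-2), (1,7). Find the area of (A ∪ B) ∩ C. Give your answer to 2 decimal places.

9.23

The region (A ∪ B) ∩ C is the polygon with vertices (9,2), (7.667,2), (1,7), (8,4), (9,2.8).
By the shoelace formula its area is 9.23.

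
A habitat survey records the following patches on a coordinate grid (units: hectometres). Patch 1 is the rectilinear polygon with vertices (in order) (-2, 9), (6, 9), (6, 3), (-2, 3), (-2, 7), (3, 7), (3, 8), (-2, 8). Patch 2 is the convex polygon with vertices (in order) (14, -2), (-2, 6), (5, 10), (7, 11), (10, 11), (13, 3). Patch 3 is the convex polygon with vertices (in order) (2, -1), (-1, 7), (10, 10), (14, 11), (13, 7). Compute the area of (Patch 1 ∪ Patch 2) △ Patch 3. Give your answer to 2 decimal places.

|Patch 1 ∪ Patch 2| = 113.75.
|(Patch 1 ∪ Patch 2) ∩ Patch 3| = 62.3538.
|(Patch 1 ∪ Patch 2) △ Patch 3| = 113.75 + 84.5 − 124.7076 = 73.54.

73.54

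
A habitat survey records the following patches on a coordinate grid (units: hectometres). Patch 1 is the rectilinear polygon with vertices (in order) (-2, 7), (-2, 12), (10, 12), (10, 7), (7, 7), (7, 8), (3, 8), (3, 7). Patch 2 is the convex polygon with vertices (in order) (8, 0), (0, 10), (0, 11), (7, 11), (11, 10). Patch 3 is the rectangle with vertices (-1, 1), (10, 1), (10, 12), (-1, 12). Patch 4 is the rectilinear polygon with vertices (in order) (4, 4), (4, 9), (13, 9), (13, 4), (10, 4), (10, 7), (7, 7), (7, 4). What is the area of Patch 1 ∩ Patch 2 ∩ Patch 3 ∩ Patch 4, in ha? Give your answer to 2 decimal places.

9.00

The intersection is the polygon with vertices (7,8), (4,8), (4,9), (10,9), (10,7), (7,7).
By the shoelace formula its area is 9.00.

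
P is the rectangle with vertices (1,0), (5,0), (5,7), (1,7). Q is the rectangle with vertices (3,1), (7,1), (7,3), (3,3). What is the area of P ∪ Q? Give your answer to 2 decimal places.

32.00

By inclusion–exclusion:
Individual areas: |P| = 28, |Q| = 8.
|P∩Q|: x∈[3,5], y∈[1,3] → 2·2 = 4.
|P ∪ Q| = 36 − 4 = 32.00.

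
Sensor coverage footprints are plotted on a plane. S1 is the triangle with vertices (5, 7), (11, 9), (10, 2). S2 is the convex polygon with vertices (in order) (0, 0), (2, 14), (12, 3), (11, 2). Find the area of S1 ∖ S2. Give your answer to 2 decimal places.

|S1| = 20, |S1∩S2| = 13.1065.
|S1 ∖ S2| = |S1| − |S1∩S2| = 20 − 13.1065 = 6.89.

6.89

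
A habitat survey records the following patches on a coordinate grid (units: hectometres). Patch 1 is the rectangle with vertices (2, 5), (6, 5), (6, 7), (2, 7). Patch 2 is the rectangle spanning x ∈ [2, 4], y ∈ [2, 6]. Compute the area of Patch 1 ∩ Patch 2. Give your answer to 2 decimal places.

|Patch 1∩Patch 2|: x∈[2,4], y∈[5,6] → 2·1 = 2.

2.00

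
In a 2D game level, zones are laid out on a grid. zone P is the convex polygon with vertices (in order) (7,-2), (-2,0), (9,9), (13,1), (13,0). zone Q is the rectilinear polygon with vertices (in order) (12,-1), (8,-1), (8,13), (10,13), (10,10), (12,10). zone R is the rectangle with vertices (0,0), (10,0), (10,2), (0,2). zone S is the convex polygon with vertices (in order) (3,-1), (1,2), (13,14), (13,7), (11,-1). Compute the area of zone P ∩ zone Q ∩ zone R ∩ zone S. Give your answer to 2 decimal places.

4.00

The intersection is the polygon with vertices (10,2), (10,0), (8,0), (8,2).
By the shoelace formula its area is 4.00.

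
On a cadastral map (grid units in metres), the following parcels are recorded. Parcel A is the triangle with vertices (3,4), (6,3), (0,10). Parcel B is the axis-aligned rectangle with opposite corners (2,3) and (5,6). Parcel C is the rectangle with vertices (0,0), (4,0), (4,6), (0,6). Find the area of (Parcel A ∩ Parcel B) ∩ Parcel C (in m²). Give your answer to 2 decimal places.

2.98

The region (Parcel A ∩ Parcel B) ∩ Parcel C is the polygon with vertices (2,6), (3.429,6), (4,5.333), (4,3.667), (3,4).
By the shoelace formula its area is 2.98.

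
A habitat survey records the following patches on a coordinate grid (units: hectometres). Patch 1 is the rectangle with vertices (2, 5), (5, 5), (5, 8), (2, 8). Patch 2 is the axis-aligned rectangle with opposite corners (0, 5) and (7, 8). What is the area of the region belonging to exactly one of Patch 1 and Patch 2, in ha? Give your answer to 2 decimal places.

|Patch 1∩Patch 2|: x∈[2,5], y∈[5,8] → 3·3 = 9.
|Patch 1 △ Patch 2| = |Patch 1| + |Patch 2| − 2·|Patch 1∩Patch 2| = 9 + 21 − 18 = 12.00.

12.00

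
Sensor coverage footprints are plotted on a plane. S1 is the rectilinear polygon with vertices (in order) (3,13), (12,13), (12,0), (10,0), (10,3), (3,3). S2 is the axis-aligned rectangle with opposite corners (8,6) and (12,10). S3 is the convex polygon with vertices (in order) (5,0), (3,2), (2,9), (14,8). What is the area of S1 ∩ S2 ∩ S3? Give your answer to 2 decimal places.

9.31

The intersection is the polygon with vertices (8,6), (8,8.5), (12,8.167), (12,6.222), (11.75,6).
By the shoelace formula its area is 9.31.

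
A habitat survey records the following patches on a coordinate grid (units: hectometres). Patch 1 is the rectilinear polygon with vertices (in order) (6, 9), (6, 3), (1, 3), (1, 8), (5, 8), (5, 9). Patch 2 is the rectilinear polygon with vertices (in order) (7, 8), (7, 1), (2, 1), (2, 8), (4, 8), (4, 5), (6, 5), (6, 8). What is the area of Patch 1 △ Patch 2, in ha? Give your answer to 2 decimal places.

27.00

|Patch 1| = 26, |Patch 2| = 29, |Patch 1∩Patch 2| = 14.
|Patch 1 △ Patch 2| = |Patch 1| + |Patch 2| − 2·|Patch 1∩Patch 2| = 26 + 29 − 28 = 27.00.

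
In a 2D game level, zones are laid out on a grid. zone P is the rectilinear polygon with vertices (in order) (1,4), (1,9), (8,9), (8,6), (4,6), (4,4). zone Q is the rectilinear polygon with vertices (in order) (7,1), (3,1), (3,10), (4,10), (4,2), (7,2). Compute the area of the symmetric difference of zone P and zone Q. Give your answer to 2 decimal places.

|zone P| = 27, |zone Q| = 12, |zone P∩zone Q| = 5.
|zone P △ zone Q| = |zone P| + |zone Q| − 2·|zone P∩zone Q| = 27 + 12 − 10 = 29.00.

29.00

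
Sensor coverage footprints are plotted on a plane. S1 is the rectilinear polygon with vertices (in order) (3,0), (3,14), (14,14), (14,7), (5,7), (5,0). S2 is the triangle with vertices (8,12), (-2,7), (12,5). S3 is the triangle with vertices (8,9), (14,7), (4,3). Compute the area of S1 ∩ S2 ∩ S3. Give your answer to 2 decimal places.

5.30

The intersection is the polygon with vertices (10.857,7), (6.667,7), (8,9), (10.118,8.294).
By the shoelace formula its area is 5.30.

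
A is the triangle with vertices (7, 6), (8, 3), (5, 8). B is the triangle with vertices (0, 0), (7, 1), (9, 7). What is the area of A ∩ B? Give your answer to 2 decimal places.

0.73

The intersection is the polygon with vertices (7.833,3.5), (7.786,3.357), (6.682,5.197), (7.147,5.559).
By the shoelace formula its area is 0.73.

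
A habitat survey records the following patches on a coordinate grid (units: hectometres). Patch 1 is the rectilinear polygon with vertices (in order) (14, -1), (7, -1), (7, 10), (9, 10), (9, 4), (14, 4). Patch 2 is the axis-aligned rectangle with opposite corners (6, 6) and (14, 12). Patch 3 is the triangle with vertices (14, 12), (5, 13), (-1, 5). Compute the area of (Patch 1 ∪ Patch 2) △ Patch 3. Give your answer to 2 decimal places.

96.13

|Patch 1 ∪ Patch 2| = 87.
|(Patch 1 ∪ Patch 2) ∩ Patch 3| = 14.9333.
|(Patch 1 ∪ Patch 2) △ Patch 3| = 87 + 39 − 29.8667 = 96.13.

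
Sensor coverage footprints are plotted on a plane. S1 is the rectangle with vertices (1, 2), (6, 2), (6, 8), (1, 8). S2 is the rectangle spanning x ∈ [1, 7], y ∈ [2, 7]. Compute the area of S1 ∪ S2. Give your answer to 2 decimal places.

By inclusion–exclusion:
Individual areas: |S1| = 30, |S2| = 30.
|S1∩S2|: x∈[1,6], y∈[2,7] → 5·5 = 25.
|S1 ∪ S2| = 60 − 25 = 35.00.

35.00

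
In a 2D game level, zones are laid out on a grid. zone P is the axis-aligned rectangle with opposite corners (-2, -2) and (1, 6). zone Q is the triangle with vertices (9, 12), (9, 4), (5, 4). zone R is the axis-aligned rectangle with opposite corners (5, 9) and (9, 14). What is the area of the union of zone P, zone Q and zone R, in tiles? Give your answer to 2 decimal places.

57.75

By inclusion–exclusion:
Individual areas: |zone P| = 24, |zone Q| = 16, |zone R| = 20.
|zone P∩zone Q| = 0.
|zone P∩zone R| = 0 (no overlap).
|zone Q∩zone R| = 2.25.
|zone P∩zone Q∩zone R| = 0.
|zone P ∪ zone Q ∪ zone R| = 60 − 2.25 + 0 = 57.75.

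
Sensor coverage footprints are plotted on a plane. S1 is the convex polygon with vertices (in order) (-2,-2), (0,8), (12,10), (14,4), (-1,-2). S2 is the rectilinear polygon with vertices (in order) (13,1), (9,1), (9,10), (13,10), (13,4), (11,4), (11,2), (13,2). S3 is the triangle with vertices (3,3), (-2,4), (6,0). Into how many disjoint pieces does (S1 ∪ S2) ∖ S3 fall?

2

(S1 ∪ S2) ∖ S3 splits into 2 disjoint pieces (area 97.083, area 19.2828).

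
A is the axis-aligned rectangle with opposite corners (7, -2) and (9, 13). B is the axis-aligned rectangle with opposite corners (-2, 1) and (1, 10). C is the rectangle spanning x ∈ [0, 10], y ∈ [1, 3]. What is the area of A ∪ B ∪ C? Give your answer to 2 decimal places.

By inclusion–exclusion:
Individual areas: |A| = 30, |B| = 27, |C| = 20.
|A∩B| = 0 (no overlap).
|A∩C|: x∈[7,9], y∈[1,3] → 2·2 = 4.
|B∩C|: x∈[0,1], y∈[1,3] → 1·2 = 2.
|A∩B∩C| = 0.
|A ∪ B ∪ C| = 77 − 6 + 0 = 71.00.

71.00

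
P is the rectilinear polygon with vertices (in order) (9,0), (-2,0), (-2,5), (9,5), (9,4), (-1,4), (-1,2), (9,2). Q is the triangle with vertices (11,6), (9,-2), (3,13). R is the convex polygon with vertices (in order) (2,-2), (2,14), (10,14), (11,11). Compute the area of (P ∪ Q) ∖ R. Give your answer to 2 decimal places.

|P ∪ Q| = 69.
|(P ∪ Q) ∩ R| = 24.7815.
|(P ∪ Q) ∖ R| = 69 − 24.7815 = 44.22.

44.22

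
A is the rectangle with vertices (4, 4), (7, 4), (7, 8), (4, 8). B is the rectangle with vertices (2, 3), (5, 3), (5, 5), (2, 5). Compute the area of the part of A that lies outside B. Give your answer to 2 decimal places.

|A∩B|: x∈[4,5], y∈[4,5] → 1·1 = 1.
|A| = 12.
|A ∖ B| = |A| − |A∩B| = 12 − 1 = 11.00.

11.00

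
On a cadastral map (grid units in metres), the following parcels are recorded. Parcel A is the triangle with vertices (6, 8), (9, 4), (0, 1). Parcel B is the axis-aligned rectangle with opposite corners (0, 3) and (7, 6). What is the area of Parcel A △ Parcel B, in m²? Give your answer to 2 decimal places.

19.83

|Parcel A| = 22.5, |Parcel B| = 21, |Parcel A∩Parcel B| = 11.8333.
|Parcel A △ Parcel B| = |Parcel A| + |Parcel B| − 2·|Parcel A∩Parcel B| = 22.5 + 21 − 23.6667 = 19.83.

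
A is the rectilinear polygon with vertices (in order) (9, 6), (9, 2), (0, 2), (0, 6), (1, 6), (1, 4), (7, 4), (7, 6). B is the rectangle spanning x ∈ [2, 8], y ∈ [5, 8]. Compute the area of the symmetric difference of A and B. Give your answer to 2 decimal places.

40.00

|A| = 24, |B| = 18, |A∩B| = 1.
|A △ B| = |A| + |B| − 2·|A∩B| = 24 + 18 − 2 = 40.00.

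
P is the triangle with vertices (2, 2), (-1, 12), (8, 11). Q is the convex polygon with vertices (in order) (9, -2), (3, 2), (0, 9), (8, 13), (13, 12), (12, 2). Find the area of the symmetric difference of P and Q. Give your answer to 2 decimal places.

107.13

|P| = 43.5, |Q| = 127, |P∩Q| = 31.6838.
|P △ Q| = |P| + |Q| − 2·|P∩Q| = 43.5 + 127 − 63.3676 = 107.13.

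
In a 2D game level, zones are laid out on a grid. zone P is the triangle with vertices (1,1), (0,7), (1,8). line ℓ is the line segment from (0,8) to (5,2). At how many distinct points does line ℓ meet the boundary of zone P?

The segment meets the boundary at (1,6.8), (0.455,7.455).

2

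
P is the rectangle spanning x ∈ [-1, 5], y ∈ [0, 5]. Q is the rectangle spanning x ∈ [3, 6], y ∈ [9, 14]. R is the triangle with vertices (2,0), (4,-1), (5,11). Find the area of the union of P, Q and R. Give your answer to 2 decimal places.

By inclusion–exclusion:
Individual areas: |P| = 30, |Q| = 15, |R| = 12.5.
|P∩Q| = 0 (no overlap).
|P∩R| = 8.0492.
|Q∩R| = 0.3788.
|P∩Q∩R| = 0.
|P ∪ Q ∪ R| = 57.5 − 8.428 + 0 = 49.07.

49.07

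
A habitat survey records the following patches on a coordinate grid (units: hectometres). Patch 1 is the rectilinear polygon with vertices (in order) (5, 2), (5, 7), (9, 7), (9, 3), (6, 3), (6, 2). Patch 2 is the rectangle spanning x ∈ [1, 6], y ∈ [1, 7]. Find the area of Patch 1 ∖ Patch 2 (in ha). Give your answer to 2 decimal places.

12.00

|Patch 1| = 17, |Patch 1∩Patch 2| = 5.
|Patch 1 ∖ Patch 2| = |Patch 1| − |Patch 1∩Patch 2| = 17 − 5 = 12.00.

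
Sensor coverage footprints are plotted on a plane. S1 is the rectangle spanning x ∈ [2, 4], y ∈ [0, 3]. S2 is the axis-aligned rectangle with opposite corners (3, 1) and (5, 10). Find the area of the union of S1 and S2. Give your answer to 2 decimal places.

By inclusion–exclusion:
Individual areas: |S1| = 6, |S2| = 18.
|S1∩S2|: x∈[3,4], y∈[1,3] → 1·2 = 2.
|S1 ∪ S2| = 24 − 2 = 22.00.

22.00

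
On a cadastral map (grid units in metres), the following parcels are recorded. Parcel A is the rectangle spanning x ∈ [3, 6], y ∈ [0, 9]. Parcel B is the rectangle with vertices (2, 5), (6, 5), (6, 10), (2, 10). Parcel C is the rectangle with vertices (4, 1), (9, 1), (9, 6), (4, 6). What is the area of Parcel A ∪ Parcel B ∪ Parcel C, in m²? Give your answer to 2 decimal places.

50.00

By inclusion–exclusion:
Individual areas: |Parcel A| = 27, |Parcel B| = 20, |Parcel C| = 25.
|Parcel A∩Parcel B|: x∈[3,6], y∈[5,9] → 3·4 = 12.
|Parcel A∩Parcel C|: x∈[4,6], y∈[1,6] → 2·5 = 10.
|Parcel B∩Parcel C|: x∈[4,6], y∈[5,6] → 2·1 = 2.
|Parcel A∩Parcel B∩Parcel C| = 2.
|Parcel A ∪ Parcel B ∪ Parcel C| = 72 − 24 + 2 = 50.00.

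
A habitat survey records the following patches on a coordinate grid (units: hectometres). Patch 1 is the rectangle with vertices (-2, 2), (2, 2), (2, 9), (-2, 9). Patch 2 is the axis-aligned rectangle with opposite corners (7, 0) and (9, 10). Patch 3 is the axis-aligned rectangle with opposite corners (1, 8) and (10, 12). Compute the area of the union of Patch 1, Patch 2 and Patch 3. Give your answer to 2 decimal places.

79.00

By inclusion–exclusion:
Individual areas: |Patch 1| = 28, |Patch 2| = 20, |Patch 3| = 36.
|Patch 1∩Patch 2| = 0 (no overlap).
|Patch 1∩Patch 3|: x∈[1,2], y∈[8,9] → 1·1 = 1.
|Patch 2∩Patch 3|: x∈[7,9], y∈[8,10] → 2·2 = 4.
|Patch 1∩Patch 2∩Patch 3| = 0.
|Patch 1 ∪ Patch 2 ∪ Patch 3| = 84 − 5 + 0 = 79.00.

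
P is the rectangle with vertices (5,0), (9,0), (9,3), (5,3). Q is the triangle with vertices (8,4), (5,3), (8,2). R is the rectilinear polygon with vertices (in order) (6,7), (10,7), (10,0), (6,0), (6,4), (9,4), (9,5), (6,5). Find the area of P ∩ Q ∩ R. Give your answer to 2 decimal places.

1.33

The intersection is the polygon with vertices (8,2), (6,2.667), (6,3), (8,3).
By the shoelace formula its area is 1.33.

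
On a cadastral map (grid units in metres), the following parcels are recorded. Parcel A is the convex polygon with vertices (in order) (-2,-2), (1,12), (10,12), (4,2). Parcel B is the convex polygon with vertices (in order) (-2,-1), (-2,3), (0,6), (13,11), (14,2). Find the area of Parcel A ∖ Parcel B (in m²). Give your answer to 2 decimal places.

|Parcel A| = 81, |Parcel A∩Parcel B| = 43.1608.
|Parcel A ∖ Parcel B| = |Parcel A| − |Parcel A∩Parcel B| = 81 − 43.1608 = 37.84.

37.84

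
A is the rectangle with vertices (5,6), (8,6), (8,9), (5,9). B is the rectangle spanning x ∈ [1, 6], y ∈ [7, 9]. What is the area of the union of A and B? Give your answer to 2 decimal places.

By inclusion–exclusion:
Individual areas: |A| = 9, |B| = 10.
|A∩B|: x∈[5,6], y∈[7,9] → 1·2 = 2.
|A ∪ B| = 19 − 2 = 17.00.

17.00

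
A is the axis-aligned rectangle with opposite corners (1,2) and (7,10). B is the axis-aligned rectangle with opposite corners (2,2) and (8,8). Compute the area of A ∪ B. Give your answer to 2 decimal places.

By inclusion–exclusion:
Individual areas: |A| = 48, |B| = 36.
|A∩B|: x∈[2,7], y∈[2,8] → 5·6 = 30.
|A ∪ B| = 84 − 30 = 54.00.

54.00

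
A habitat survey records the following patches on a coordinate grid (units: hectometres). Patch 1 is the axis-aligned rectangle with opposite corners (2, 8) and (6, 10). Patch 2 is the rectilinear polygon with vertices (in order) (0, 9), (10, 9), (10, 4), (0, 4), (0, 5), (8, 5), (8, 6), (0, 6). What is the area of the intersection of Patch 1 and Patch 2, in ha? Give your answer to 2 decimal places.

4.00

The intersection is the polygon with vertices (6,8), (2,8), (2,9), (6,9).
By the shoelace formula its area is 4.00.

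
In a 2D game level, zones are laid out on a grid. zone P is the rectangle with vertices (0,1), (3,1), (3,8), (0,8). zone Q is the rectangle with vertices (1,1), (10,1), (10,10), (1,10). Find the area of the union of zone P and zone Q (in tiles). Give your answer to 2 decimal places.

By inclusion–exclusion:
Individual areas: |zone P| = 21, |zone Q| = 81.
|zone P∩zone Q|: x∈[1,3], y∈[1,8] → 2·7 = 14.
|zone P ∪ zone Q| = 102 − 14 = 88.00.

88.00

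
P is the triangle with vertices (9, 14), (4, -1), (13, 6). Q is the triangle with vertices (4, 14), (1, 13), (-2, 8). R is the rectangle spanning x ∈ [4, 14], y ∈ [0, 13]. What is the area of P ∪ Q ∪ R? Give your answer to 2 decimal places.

136.89

By inclusion–exclusion:
Individual areas: |P| = 50, |Q| = 6, |R| = 130.
|P∩Q| = 0.
|P∩R| = 49.1071.
|Q∩R| = 0.
|P∩Q∩R| = 0.
|P ∪ Q ∪ R| = 186 − 49.1071 + 0 = 136.89.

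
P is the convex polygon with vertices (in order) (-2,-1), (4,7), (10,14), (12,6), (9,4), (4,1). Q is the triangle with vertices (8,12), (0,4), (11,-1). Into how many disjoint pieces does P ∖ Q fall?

2

P ∖ Q splits into 2 disjoint pieces (area 12.1699, area 19.499).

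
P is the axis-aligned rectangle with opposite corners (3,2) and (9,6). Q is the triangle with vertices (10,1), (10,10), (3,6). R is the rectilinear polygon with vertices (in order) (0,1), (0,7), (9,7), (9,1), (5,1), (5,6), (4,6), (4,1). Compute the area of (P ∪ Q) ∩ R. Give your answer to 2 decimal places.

|P ∪ Q| = 42.7.
|(P ∪ Q) ∩ R| = 25.18.

25.18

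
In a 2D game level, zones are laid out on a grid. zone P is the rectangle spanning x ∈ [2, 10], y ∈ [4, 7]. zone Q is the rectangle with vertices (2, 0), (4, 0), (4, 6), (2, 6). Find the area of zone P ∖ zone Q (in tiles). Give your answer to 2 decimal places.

|zone P∩zone Q|: x∈[2,4], y∈[4,6] → 2·2 = 4.
|zone P| = 24.
|zone P ∖ zone Q| = |zone P| − |zone P∩zone Q| = 24 − 4 = 20.00.

20.00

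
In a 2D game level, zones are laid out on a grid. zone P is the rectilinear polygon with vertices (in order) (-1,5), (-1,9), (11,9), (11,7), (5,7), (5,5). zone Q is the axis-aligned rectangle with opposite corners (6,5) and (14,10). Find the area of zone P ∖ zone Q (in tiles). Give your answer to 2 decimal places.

26.00

|zone P| = 36, |zone P∩zone Q| = 10.
|zone P ∖ zone Q| = |zone P| − |zone P∩zone Q| = 36 − 10 = 26.00.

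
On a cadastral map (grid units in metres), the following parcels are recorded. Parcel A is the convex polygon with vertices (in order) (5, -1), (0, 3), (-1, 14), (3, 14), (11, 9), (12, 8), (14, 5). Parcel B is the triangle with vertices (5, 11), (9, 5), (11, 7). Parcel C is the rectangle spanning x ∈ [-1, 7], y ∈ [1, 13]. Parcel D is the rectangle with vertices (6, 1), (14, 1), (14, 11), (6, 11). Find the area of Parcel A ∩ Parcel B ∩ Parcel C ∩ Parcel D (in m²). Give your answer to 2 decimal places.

1.25

The intersection is the polygon with vertices (7,9.667), (7,8), (6,9.5), (6,10.333).
By the shoelace formula its area is 1.25.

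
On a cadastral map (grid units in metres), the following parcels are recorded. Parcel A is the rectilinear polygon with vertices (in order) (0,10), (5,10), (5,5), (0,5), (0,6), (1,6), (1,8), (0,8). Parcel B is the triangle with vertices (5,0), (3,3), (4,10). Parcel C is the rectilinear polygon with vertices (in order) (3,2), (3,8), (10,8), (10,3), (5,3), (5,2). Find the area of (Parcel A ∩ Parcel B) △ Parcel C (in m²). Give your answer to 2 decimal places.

34.94

|Parcel A ∩ Parcel B| = 3.0357.
|(Parcel A ∩ Parcel B) ∩ Parcel C| = 2.55.
|(Parcel A ∩ Parcel B) △ Parcel C| = 3.0357 + 37 − 5.1 = 34.94.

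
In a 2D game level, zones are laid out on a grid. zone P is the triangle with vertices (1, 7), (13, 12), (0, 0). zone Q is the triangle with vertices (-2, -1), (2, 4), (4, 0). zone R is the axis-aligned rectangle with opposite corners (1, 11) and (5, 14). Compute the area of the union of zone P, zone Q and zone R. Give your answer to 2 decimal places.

By inclusion–exclusion:
Individual areas: |zone P| = 39.5, |zone Q| = 13, |zone R| = 12.
|zone P∩zone Q| = 4.2517.
|zone P∩zone R| = 0.
|zone Q∩zone R| = 0.
|zone P∩zone Q∩zone R| = 0.
|zone P ∪ zone Q ∪ zone R| = 64.5 − 4.2517 + 0 = 60.25.

60.25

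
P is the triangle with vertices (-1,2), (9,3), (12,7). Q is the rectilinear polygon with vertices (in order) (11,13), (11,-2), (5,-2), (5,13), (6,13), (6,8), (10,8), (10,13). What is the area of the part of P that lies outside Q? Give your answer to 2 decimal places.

5.60

|P| = 18.5, |P∩Q| = 12.9026.
|P ∖ Q| = |P| − |P∩Q| = 18.5 − 12.9026 = 5.60.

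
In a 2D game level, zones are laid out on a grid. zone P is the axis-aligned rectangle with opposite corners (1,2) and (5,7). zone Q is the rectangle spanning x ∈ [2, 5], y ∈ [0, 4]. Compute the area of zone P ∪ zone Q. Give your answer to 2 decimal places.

26.00

By inclusion–exclusion:
Individual areas: |zone P| = 20, |zone Q| = 12.
|zone P∩zone Q|: x∈[2,5], y∈[2,4] → 3·2 = 6.
|zone P ∪ zone Q| = 32 − 6 = 26.00.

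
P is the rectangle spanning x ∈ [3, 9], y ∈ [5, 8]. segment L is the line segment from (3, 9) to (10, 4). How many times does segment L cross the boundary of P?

2

The segment meets the boundary at (8.6,5), (4.4,8).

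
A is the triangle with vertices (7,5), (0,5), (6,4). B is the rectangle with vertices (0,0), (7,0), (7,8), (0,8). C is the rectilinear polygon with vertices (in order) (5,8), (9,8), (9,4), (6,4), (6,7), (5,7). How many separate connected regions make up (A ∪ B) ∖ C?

(A ∪ B) ∖ C is a single connected region.

1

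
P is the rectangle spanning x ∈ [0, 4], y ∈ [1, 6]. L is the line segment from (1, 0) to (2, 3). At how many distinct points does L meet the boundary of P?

The segment meets the boundary at (1.333,1).

1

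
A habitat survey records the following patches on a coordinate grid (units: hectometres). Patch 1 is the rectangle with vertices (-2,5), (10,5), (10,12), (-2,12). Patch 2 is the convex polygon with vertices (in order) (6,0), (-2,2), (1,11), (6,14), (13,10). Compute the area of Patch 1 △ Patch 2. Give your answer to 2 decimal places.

|Patch 1| = 84, |Patch 2| = 123, |Patch 1∩Patch 2| = 67.9167.
|Patch 1 △ Patch 2| = |Patch 1| + |Patch 2| − 2·|Patch 1∩Patch 2| = 84 + 123 − 135.8333 = 71.17.

71.17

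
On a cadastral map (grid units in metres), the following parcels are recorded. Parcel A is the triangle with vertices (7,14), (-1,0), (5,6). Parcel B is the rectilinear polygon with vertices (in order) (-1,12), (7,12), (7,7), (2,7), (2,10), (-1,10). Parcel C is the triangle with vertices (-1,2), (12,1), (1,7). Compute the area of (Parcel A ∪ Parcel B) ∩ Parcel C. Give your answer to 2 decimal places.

6.16

The region (Parcel A ∪ Parcel B) ∩ Parcel C is the polygon with vertices (0.857,1.857), (0.095,1.916), (2.525,6.168), (4.235,5.235).
By the shoelace formula its area is 6.16.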